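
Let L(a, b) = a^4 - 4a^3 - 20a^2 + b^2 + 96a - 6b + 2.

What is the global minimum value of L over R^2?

-286

L(a,b) separates as P(a) + Q(b) + 2, so its minimum is min P + min Q + 2.
P'(a) = 4(a - 4)(a - 2)(a + 3) vanishes at a ∈ {-3, 2, 4}; Q'(b) = 2b - 6 vanishes at b ∈ {3}.
Local minima of P (where P''>0): P(-3)=-279, P(4)=64. Local minima of Q: Q(3)=-9.
So the global minimum of L is P(-3) + Q(3) + 2 = -279 − 9 + 2 = -286, attained at (-3, 3).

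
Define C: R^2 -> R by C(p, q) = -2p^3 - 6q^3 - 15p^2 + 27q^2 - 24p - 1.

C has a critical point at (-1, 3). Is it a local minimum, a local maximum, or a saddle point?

The mixed partial ∂²C/∂p∂q is 0, so the Hessian at any point is diag(C_pp, C_qq) = diag(-6(2p + 5), 18(-2q + 3)).
At (-1, 3): H = diag(-18, -54).
Both eigenvalues are negative, so H is negative definite: a local maximum.

local maximum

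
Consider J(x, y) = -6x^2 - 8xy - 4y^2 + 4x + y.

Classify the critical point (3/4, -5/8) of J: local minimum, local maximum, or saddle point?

local maximum

The Hessian of J is constant: H = [[-12, -8], [-8, -8]].
det(H) = (-12)·(-8) − (-8)² = 32.
det(H) > 0 and tr(H) = -20 < 0, so H is negative definite and the point is a local maximum.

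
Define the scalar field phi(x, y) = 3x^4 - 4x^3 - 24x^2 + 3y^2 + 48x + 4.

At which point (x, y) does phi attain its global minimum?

(-2, 0)

phi(x,y) separates as P(x) + Q(y) + 4, so its minimum is min P + min Q + 4.
P'(x) = 12(x - 2)(x - 1)(x + 2) vanishes at x ∈ {-2, 1, 2}; Q'(y) = 6y vanishes at y ∈ {0}.
Local minima of P (where P''>0): P(-2)=-112, P(2)=16. Local minima of Q: Q(0)=0.
So the global minimum of phi is P(-2) + Q(0) + 4 = -112 + 0 + 4 = -108, attained at (-2, 0).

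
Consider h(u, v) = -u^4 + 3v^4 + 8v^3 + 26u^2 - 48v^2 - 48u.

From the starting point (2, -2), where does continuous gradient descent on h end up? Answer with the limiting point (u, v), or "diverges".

h is separable, so gradient descent decouples: u follows -∂h/∂u, v follows -∂h/∂v.
∂h/∂u = -4(u - 3)(u - 1)(u + 4); at u=2 this is 24, so u decreases.
∂h/∂v = 12v(v - 2)(v + 4); at v=-2 this is 192, so v decreases.
u converges to its nearest critical value 1 (a local min of the u-part); v converges to -4. The iterate converges to (1, -4).

(1, -4)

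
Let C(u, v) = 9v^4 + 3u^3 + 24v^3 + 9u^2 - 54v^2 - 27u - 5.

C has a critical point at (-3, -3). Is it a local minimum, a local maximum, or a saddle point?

saddle point

The mixed partial ∂²C/∂u∂v is 0, so the Hessian at any point is diag(C_uu, C_vv) = diag(18(u + 1), 36(3v^2 + 4v - 3)).
At (-3, -3): H = diag(-36, 432).
The eigenvalues have opposite signs, so H is indefinite: a saddle point.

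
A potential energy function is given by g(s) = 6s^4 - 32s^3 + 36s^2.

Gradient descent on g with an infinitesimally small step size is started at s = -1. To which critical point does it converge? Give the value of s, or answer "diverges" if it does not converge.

0

g'(s) = 24s(s - 3)(s - 1), so g'(-1) = -192.
Gradient descent moves in the -g' direction, i.e. s is increasing.
The nearest critical point in that direction is s = 0, where g'' = 72 > 0 (a local minimum). The iterate converges there.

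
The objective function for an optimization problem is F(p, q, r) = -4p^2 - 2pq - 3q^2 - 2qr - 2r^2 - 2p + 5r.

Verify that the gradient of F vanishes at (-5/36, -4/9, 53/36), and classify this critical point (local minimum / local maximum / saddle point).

∇F = (-8p - 2q - 2, -2p - 6q - 2r, -2q - 4r + 5); substituting (-5/36, -4/9, 53/36) gives ∇F = (0, 0, 0), so (-5/36, -4/9, 53/36) is indeed a critical point.
The Hessian is constant: H = [[-8, -2, 0], [-2, -6, -2], [0, -2, -4]].
Leading principal minors: Δ₁ = -8, Δ₂ = 44, Δ₃ = -144.
The minors alternate sign starting negative (−, +, −), so H is negative definite: a local maximum.

local maximum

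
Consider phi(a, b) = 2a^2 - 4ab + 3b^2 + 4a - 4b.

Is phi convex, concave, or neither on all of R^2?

phi is quadratic, so its Hessian is the constant matrix H = [[4, -4], [-4, 6]].
det(H) = 8, tr(H) = 10.
det(H) > 0 and tr(H) > 0, so H is positive definite everywhere: convex.

convex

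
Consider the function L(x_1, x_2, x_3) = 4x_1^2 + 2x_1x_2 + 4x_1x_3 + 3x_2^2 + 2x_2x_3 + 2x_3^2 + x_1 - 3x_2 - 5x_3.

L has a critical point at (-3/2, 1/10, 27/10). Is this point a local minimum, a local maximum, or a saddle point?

local minimum

The Hessian is constant: H = [[8, 2, 4], [2, 6, 2], [4, 2, 4]].
Leading principal minors: Δ₁ = 8, Δ₂ = 44, Δ₃ = 80.
All leading minors are positive, so H is positive definite: a local minimum.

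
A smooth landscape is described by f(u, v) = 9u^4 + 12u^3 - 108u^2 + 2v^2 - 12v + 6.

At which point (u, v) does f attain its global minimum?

f(u,v) separates as P(u) + Q(v) + 6, so its minimum is min P + min Q + 6.
P'(u) = 36u(u - 2)(u + 3) vanishes at u ∈ {-3, 0, 2}; Q'(v) = 4v - 12 vanishes at v ∈ {3}.
Local minima of P (where P''>0): P(-3)=-567, P(2)=-192. Local minima of Q: Q(3)=-18.
So the global minimum of f is P(-3) + Q(3) + 6 = -567 − 18 + 6 = -579, attained at (-3, 3).

(-3, 3)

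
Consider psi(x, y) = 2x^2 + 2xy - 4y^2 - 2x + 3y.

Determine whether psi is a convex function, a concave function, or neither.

neither

psi is quadratic, so its Hessian is the constant matrix H = [[4, 2], [2, -8]].
det(H) = -36, tr(H) = -4.
det(H) < 0, so H is indefinite: neither convex nor concave.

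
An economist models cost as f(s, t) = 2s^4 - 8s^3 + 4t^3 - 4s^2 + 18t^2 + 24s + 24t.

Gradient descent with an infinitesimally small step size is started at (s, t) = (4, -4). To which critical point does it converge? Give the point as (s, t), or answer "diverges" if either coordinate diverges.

f is separable, so gradient descent decouples: s follows -∂f/∂s, t follows -∂f/∂t.
∂f/∂s = 8(s - 3)(s - 1)(s + 1); at s=4 this is 120, so s decreases.
∂f/∂t = 12(t + 1)(t + 2); at t=-4 this is 72, so t decreases.
The t-coordinate has no critical point in that direction and runs off to infinity.

diverges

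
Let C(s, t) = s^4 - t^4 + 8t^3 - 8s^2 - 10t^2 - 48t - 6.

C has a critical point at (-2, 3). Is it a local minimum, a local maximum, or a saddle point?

The mixed partial ∂²C/∂s∂t is 0, so the Hessian at any point is diag(C_ss, C_tt) = diag(4(3s^2 - 4), 4(-3t^2 + 12t - 5)).
At (-2, 3): H = diag(32, 16).
Both eigenvalues are positive, so H is positive definite: a local minimum.

local minimum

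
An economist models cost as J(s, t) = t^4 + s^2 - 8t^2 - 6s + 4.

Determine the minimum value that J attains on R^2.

-21

J(s,t) separates as P(s) + Q(t) + 4, so its minimum is min P + min Q + 4.
P'(s) = 2s - 6 vanishes at s ∈ {3}; Q'(t) = 4t(t - 2)(t + 2) vanishes at t ∈ {-2, 0, 2}.
Local minima of P (where P''>0): P(3)=-9. Local minima of Q: Q(-2)=-16, Q(2)=-16.
So the global minimum of J is P(3) + Q(-2) + 4 = -9 − 16 + 4 = -21, attained at (3, -2).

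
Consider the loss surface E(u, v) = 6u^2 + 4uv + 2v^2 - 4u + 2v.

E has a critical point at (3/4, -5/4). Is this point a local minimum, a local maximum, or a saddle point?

The Hessian of E is constant: H = [[12, 4], [4, 4]].
det(H) = 12·4 − 4² = 32.
det(H) > 0 and tr(H) = 16 > 0, so H is positive definite and the point is a local minimum.

local minimum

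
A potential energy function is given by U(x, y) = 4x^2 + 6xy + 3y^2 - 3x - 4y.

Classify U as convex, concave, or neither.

convex

U is quadratic, so its Hessian is the constant matrix H = [[8, 6], [6, 6]].
det(H) = 12, tr(H) = 14.
det(H) > 0 and tr(H) > 0, so H is positive definite everywhere: convex.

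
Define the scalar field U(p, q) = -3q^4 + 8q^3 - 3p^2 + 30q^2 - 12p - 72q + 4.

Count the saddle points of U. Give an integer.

1

U separates as a function of p plus a function of q, so ∇U=0 decouples.
∂U/∂p = -6(p + 2) = 0 at p ∈ {-2}; ∂U/∂q = -12(q - 3)(q - 1)(q + 2) = 0 at q ∈ {-2, 1, 3}.
The Hessian is diagonal: diag(U_pp, U_qq). Second derivatives: U_pp(-2)=-6; U_qq(-2)=-180, U_qq(1)=72, U_qq(3)=-120.
Saddle points occur where the two diagonal entries have opposite signs: (-2, 1). Count: 1.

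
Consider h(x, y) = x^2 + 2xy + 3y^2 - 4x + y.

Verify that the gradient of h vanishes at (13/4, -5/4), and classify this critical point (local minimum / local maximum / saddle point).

local minimum

∇h = (2x + 2y - 4, 2x + 6y + 1); substituting (13/4, -5/4) gives ∇h = (0, 0), so (13/4, -5/4) is indeed a critical point.
The Hessian of h is constant: H = [[2, 2], [2, 6]].
det(H) = 2·6 − 2² = 8.
det(H) > 0 and tr(H) = 8 > 0, so H is positive definite and the point is a local minimum.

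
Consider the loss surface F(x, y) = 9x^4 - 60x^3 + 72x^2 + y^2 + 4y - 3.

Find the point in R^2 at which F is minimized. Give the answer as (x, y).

F(x,y) separates as P(x) + Q(y) − 3, so its minimum is min P + min Q − 3.
P'(x) = 36x(x - 4)(x - 1) vanishes at x ∈ {0, 1, 4}; Q'(y) = 2y + 4 vanishes at y ∈ {-2}.
Local minima of P (where P''>0): P(0)=0, P(4)=-384. Local minima of Q: Q(-2)=-4.
So the global minimum of F is P(4) + Q(-2) − 3 = -384 − 4 − 3 = -391, attained at (4, -2).

(4, -2)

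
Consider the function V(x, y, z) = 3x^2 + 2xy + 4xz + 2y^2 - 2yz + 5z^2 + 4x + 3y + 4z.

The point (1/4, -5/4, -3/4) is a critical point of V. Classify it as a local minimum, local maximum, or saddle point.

local minimum

The Hessian is constant: H = [[6, 2, 4], [2, 4, -2], [4, -2, 10]].
Leading principal minors: Δ₁ = 6, Δ₂ = 20, Δ₃ = 80.
All leading minors are positive, so H is positive definite: a local minimum.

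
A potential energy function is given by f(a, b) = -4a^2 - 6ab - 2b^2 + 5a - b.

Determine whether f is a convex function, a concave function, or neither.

f is quadratic, so its Hessian is the constant matrix H = [[-8, -6], [-6, -4]].
det(H) = -4, tr(H) = -12.
det(H) < 0, so H is indefinite: neither convex nor concave.

neither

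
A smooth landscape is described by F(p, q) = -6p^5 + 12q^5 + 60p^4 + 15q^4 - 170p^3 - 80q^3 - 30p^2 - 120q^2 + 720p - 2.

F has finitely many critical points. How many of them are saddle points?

F separates as a function of p plus a function of q, so ∇F=0 decouples.
∂F/∂p = -30(p - 4)(p - 3)(p - 2)(p + 1) = 0 at p ∈ {-1, 2, 3, 4}; ∂F/∂q = 60q(q - 2)(q + 1)(q + 2) = 0 at q ∈ {-2, -1, 0, 2}.
The Hessian is diagonal: diag(F_pp, F_qq). Second derivatives: F_pp(-1)=1800, F_pp(2)=-180, F_pp(3)=120, F_pp(4)=-300; F_qq(-2)=-480, F_qq(-1)=180, F_qq(0)=-240, F_qq(2)=1440.
Saddle points occur where the two diagonal entries have opposite signs: (-1, -2), (-1, 0), (2, -1), (2, 2), (3, -2), (3, 0), (4, -1), (4, 2). Count: 8.

8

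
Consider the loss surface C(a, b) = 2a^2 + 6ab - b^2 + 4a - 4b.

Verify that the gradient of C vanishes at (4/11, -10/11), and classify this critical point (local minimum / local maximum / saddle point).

saddle point

∇C = (4a + 6b + 4, 6a - 2b - 4); substituting (4/11, -10/11) gives ∇C = (0, 0), so (4/11, -10/11) is indeed a critical point.
The Hessian of C is constant: H = [[4, 6], [6, -2]].
det(H) = 4·(-2) − 6² = -44.
Since det(H) < 0, H is indefinite and the critical point is a saddle point.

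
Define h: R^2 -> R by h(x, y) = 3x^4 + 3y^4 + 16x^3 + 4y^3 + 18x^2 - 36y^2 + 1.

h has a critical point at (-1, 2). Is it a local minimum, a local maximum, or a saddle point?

saddle point

The mixed partial ∂²h/∂x∂y is 0, so the Hessian at any point is diag(h_xx, h_yy) = diag(12(3x^2 + 8x + 3), 12(3y^2 + 2y - 6)).
At (-1, 2): H = diag(-24, 120).
The eigenvalues have opposite signs, so H is indefinite: a saddle point.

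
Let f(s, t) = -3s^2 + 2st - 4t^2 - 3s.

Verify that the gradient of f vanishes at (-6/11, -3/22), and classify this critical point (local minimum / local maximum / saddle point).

local maximum

∇f = (-6s + 2t - 3, 2s - 8t); substituting (-6/11, -3/22) gives ∇f = (0, 0), so (-6/11, -3/22) is indeed a critical point.
The Hessian of f is constant: H = [[-6, 2], [2, -8]].
det(H) = (-6)·(-8) − 2² = 44.
det(H) > 0 and tr(H) = -14 < 0, so H is negative definite and the point is a local maximum.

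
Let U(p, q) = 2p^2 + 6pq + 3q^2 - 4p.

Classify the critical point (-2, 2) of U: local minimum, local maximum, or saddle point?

The Hessian of U is constant: H = [[4, 6], [6, 6]].
det(H) = 4·6 − 6² = -12.
Since det(H) < 0, H is indefinite and the critical point is a saddle point.

saddle point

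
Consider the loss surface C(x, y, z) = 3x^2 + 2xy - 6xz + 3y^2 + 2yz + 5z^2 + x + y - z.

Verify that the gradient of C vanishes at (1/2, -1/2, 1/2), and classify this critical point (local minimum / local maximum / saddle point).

local minimum

∇C = (6x + 2y - 6z + 1, 2x + 6y + 2z + 1, -6x + 2y + 10z - 1); substituting (1/2, -1/2, 1/2) gives ∇C = (0, 0, 0), so (1/2, -1/2, 1/2) is indeed a critical point.
The Hessian is constant: H = [[6, 2, -6], [2, 6, 2], [-6, 2, 10]].
Leading principal minors: Δ₁ = 6, Δ₂ = 32, Δ₃ = 32.
All leading minors are positive, so H is positive definite: a local minimum.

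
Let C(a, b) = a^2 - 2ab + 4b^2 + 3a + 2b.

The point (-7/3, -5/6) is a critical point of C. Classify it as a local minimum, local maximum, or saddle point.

local minimum

The Hessian of C is constant: H = [[2, -2], [-2, 8]].
det(H) = 2·8 − (-2)² = 12.
det(H) > 0 and tr(H) = 10 > 0, so H is positive definite and the point is a local minimum.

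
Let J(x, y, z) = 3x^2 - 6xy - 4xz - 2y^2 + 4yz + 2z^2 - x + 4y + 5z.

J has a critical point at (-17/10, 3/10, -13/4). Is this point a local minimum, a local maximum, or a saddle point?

saddle point

The Hessian is constant: H = [[6, -6, -4], [-6, -4, 4], [-4, 4, 4]].
Leading principal minors: Δ₁ = 6, Δ₂ = -60, Δ₃ = -80.
The minors fit neither the all-positive nor the alternating-sign pattern, so H is indefinite: a saddle point.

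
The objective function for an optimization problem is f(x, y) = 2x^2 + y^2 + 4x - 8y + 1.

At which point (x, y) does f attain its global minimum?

(-1, 4)

f(x,y) separates as P(x) + Q(y) + 1, so its minimum is min P + min Q + 1.
P'(x) = 4x + 4 vanishes at x ∈ {-1}; Q'(y) = 2y - 8 vanishes at y ∈ {4}.
Local minima of P (where P''>0): P(-1)=-2. Local minima of Q: Q(4)=-16.
So the global minimum of f is P(-1) + Q(4) + 1 = -2 − 16 + 1 = -17, attained at (-1, 4).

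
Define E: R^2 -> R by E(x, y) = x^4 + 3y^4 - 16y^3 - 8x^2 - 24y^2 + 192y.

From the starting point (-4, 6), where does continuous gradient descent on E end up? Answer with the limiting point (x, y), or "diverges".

(-2, 4)

E is separable, so gradient descent decouples: x follows -∂E/∂x, y follows -∂E/∂y.
∂E/∂x = 4x(x - 2)(x + 2); at x=-4 this is -192, so x increases.
∂E/∂y = 12(y - 4)(y - 2)(y + 2); at y=6 this is 768, so y decreases.
x converges to its nearest critical value -2 (a local min of the x-part); y converges to 4. The iterate converges to (-2, 4).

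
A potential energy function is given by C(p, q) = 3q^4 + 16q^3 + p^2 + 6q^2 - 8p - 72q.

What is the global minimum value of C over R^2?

C(p,q) separates as A(p) + B(q), so its minimum is min A + min B.
A'(p) = 2p - 8 vanishes at p ∈ {4}; B'(q) = 12(q - 1)(q + 2)(q + 3) vanishes at q ∈ {-3, -2, 1}.
Local minima of A (where A''>0): A(4)=-16. Local minima of B: B(-3)=81, B(1)=-47.
So the global minimum of C is A(4) + B(1) = -16 − 47 = -63, attained at (4, 1).

-63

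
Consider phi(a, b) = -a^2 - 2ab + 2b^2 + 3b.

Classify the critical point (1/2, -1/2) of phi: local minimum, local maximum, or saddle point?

saddle point

The Hessian of phi is constant: H = [[-2, -2], [-2, 4]].
det(H) = (-2)·4 − (-2)² = -12.
Since det(H) < 0, H is indefinite and the critical point is a saddle point.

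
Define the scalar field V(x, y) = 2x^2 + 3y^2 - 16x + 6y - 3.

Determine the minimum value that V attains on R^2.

-38

V(x,y) separates as P(x) + Q(y) − 3, so its minimum is min P + min Q − 3.
P'(x) = 4x - 16 vanishes at x ∈ {4}; Q'(y) = 6y + 6 vanishes at y ∈ {-1}.
Local minima of P (where P''>0): P(4)=-32. Local minima of Q: Q(-1)=-3.
So the global minimum of V is P(4) + Q(-1) − 3 = -32 − 3 − 3 = -38, attained at (4, -1).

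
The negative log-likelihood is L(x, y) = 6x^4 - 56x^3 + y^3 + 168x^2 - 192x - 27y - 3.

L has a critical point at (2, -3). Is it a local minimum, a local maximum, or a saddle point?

The mixed partial ∂²L/∂x∂y is 0, so the Hessian at any point is diag(L_xx, L_yy) = diag(24(3x^2 - 14x + 14), 6y).
At (2, -3): H = diag(-48, -18).
Both eigenvalues are negative, so H is negative definite: a local maximum.

local maximum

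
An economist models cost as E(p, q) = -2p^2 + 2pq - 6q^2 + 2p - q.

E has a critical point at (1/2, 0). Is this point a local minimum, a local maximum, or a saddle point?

local maximum

The Hessian of E is constant: H = [[-4, 2], [2, -12]].
det(H) = (-4)·(-12) − 2² = 44.
det(H) > 0 and tr(H) = -16 < 0, so H is negative definite and the point is a local maximum.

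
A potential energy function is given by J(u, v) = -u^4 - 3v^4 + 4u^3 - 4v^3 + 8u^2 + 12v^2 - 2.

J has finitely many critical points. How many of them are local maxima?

J separates as a function of u plus a function of v, so ∇J=0 decouples.
∂J/∂u = -4u(u - 4)(u + 1) = 0 at u ∈ {-1, 0, 4}; ∂J/∂v = -12v(v - 1)(v + 2) = 0 at v ∈ {-2, 0, 1}.
The Hessian is diagonal: diag(J_uu, J_vv). Second derivatives: J_uu(-1)=-20, J_uu(0)=16, J_uu(4)=-80; J_vv(-2)=-72, J_vv(0)=24, J_vv(1)=-36.
Local maxima occur where both diagonal entries negative: (-1, -2), (-1, 1), (4, -2), (4, 1). Count: 4.

4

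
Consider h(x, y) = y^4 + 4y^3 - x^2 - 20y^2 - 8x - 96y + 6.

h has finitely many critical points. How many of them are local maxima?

h separates as a function of x plus a function of y, so ∇h=0 decouples.
∂h/∂x = -2(x + 4) = 0 at x ∈ {-4}; ∂h/∂y = 4(y - 3)(y + 2)(y + 4) = 0 at y ∈ {-4, -2, 3}.
The Hessian is diagonal: diag(h_xx, h_yy). Second derivatives: h_xx(-4)=-2; h_yy(-4)=56, h_yy(-2)=-40, h_yy(3)=140.
Local maxima occur where both diagonal entries negative: (-4, -2). Count: 1.

1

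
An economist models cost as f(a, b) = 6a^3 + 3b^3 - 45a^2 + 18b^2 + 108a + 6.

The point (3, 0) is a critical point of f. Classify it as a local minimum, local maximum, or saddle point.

The mixed partial ∂²f/∂a∂b is 0, so the Hessian at any point is diag(f_aa, f_bb) = diag(18(2a - 5), 18(b + 2)).
At (3, 0): H = diag(18, 36).
Both eigenvalues are positive, so H is positive definite: a local minimum.

local minimum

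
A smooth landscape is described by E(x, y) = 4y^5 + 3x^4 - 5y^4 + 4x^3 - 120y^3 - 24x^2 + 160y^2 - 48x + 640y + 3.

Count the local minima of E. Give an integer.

4

E separates as a function of x plus a function of y, so ∇E=0 decouples.
∂E/∂x = 12(x - 2)(x + 1)(x + 2) = 0 at x ∈ {-2, -1, 2}; ∂E/∂y = 20(y - 4)(y - 2)(y + 1)(y + 4) = 0 at y ∈ {-4, -1, 2, 4}.
The Hessian is diagonal: diag(E_xx, E_yy). Second derivatives: E_xx(-2)=48, E_xx(-1)=-36, E_xx(2)=144; E_yy(-4)=-2880, E_yy(-1)=900, E_yy(2)=-720, E_yy(4)=1600.
Local minima occur where both diagonal entries positive: (-2, -1), (-2, 4), (2, -1), (2, 4). Count: 4.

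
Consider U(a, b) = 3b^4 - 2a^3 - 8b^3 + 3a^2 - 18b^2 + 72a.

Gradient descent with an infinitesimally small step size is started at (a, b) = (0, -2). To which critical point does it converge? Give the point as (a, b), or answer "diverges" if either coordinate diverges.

U is separable, so gradient descent decouples: a follows -∂U/∂a, b follows -∂U/∂b.
∂U/∂a = -6(a - 4)(a + 3); at a=0 this is 72, so a decreases.
∂U/∂b = 12b(b - 3)(b + 1); at b=-2 this is -120, so b increases.
a converges to its nearest critical value -3 (a local min of the a-part); b converges to -1. The iterate converges to (-3, -1).

(-3, -1)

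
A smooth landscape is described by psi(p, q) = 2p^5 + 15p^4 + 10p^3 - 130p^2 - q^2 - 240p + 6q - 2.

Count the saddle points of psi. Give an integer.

2

psi separates as a function of p plus a function of q, so ∇psi=0 decouples.
∂psi/∂p = 10(p - 2)(p + 1)(p + 3)(p + 4) = 0 at p ∈ {-4, -3, -1, 2}; ∂psi/∂q = -2(q - 3) = 0 at q ∈ {3}.
The Hessian is diagonal: diag(psi_pp, psi_qq). Second derivatives: psi_pp(-4)=-180, psi_pp(-3)=100, psi_pp(-1)=-180, psi_pp(2)=900; psi_qq(3)=-2.
Saddle points occur where the two diagonal entries have opposite signs: (-3, 3), (2, 3). Count: 2.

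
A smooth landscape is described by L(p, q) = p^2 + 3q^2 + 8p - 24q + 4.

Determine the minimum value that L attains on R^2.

-60

L(p,q) separates as A(p) + B(q) + 4, so its minimum is min A + min B + 4.
A'(p) = 2p + 8 vanishes at p ∈ {-4}; B'(q) = 6q - 24 vanishes at q ∈ {4}.
Local minima of A (where A''>0): A(-4)=-16. Local minima of B: B(4)=-48.
So the global minimum of L is A(-4) + B(4) + 4 = -16 − 48 + 4 = -60, attained at (-4, 4).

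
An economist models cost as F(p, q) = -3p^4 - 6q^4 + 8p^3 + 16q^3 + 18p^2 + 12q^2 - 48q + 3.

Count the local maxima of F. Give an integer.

4

F separates as a function of p plus a function of q, so ∇F=0 decouples.
∂F/∂p = -12p(p - 3)(p + 1) = 0 at p ∈ {-1, 0, 3}; ∂F/∂q = -24(q - 2)(q - 1)(q + 1) = 0 at q ∈ {-1, 1, 2}.
The Hessian is diagonal: diag(F_pp, F_qq). Second derivatives: F_pp(-1)=-48, F_pp(0)=36, F_pp(3)=-144; F_qq(-1)=-144, F_qq(1)=48, F_qq(2)=-72.
Local maxima occur where both diagonal entries negative: (-1, -1), (-1, 2), (3, -1), (3, 2). Count: 4.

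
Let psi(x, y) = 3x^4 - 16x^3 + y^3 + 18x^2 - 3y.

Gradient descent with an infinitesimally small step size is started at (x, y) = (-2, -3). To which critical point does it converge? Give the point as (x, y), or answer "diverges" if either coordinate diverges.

diverges

psi is separable, so gradient descent decouples: x follows -∂psi/∂x, y follows -∂psi/∂y.
∂psi/∂x = 12x(x - 3)(x - 1); at x=-2 this is -360, so x increases.
∂psi/∂y = 3(y - 1)(y + 1); at y=-3 this is 24, so y decreases.
The y-coordinate has no critical point in that direction and runs off to infinity.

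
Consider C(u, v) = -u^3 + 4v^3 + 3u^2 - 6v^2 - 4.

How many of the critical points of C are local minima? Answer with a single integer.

1

C separates as a function of u plus a function of v, so ∇C=0 decouples.
∂C/∂u = -3u(u - 2) = 0 at u ∈ {0, 2}; ∂C/∂v = 12v(v - 1) = 0 at v ∈ {0, 1}.
The Hessian is diagonal: diag(C_uu, C_vv). Second derivatives: C_uu(0)=6, C_uu(2)=-6; C_vv(0)=-12, C_vv(1)=12.
Local minima occur where both diagonal entries positive: (0, 1). Count: 1.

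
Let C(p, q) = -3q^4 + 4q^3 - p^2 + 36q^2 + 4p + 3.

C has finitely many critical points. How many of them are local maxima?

2

C separates as a function of p plus a function of q, so ∇C=0 decouples.
∂C/∂p = -2(p - 2) = 0 at p ∈ {2}; ∂C/∂q = -12q(q - 3)(q + 2) = 0 at q ∈ {-2, 0, 3}.
The Hessian is diagonal: diag(C_pp, C_qq). Second derivatives: C_pp(2)=-2; C_qq(-2)=-120, C_qq(0)=72, C_qq(3)=-180.
Local maxima occur where both diagonal entries negative: (2, -2), (2, 3). Count: 2.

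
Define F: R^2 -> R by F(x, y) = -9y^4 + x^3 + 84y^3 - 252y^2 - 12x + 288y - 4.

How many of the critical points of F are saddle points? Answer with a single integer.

3

F separates as a function of x plus a function of y, so ∇F=0 decouples.
∂F/∂x = 3(x - 2)(x + 2) = 0 at x ∈ {-2, 2}; ∂F/∂y = -36(y - 4)(y - 2)(y - 1) = 0 at y ∈ {1, 2, 4}.
The Hessian is diagonal: diag(F_xx, F_yy). Second derivatives: F_xx(-2)=-12, F_xx(2)=12; F_yy(1)=-108, F_yy(2)=72, F_yy(4)=-216.
Saddle points occur where the two diagonal entries have opposite signs: (-2, 2), (2, 1), (2, 4). Count: 3.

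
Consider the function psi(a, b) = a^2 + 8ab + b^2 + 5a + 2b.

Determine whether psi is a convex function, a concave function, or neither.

neither

psi is quadratic, so its Hessian is the constant matrix H = [[2, 8], [8, 2]].
det(H) = -60, tr(H) = 4.
det(H) < 0, so H is indefinite: neither convex nor concave.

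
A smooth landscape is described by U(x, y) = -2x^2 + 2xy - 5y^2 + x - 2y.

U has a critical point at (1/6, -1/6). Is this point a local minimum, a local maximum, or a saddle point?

local maximum

The Hessian of U is constant: H = [[-4, 2], [2, -10]].
det(H) = (-4)·(-10) − 2² = 36.
det(H) > 0 and tr(H) = -14 < 0, so H is negative definite and the point is a local maximum.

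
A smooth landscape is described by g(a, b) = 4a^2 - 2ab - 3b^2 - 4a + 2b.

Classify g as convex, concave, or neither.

neither

g is quadratic, so its Hessian is the constant matrix H = [[8, -2], [-2, -6]].
det(H) = -52, tr(H) = 2.
det(H) < 0, so H is indefinite: neither convex nor concave.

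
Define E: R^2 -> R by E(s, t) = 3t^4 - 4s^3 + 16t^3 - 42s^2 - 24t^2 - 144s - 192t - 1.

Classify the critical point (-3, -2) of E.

The mixed partial ∂²E/∂s∂t is 0, so the Hessian at any point is diag(E_ss, E_tt) = diag(-12(2s + 7), 12(3t^2 + 8t - 4)).
At (-3, -2): H = diag(-12, -96).
Both eigenvalues are negative, so H is negative definite: a local maximum.

local maximum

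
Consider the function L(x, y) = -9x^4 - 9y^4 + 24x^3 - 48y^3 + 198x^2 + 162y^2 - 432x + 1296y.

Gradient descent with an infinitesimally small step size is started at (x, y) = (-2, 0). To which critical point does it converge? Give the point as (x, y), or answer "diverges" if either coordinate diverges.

L is separable, so gradient descent decouples: x follows -∂L/∂x, y follows -∂L/∂y.
∂L/∂x = -36(x - 4)(x - 1)(x + 3); at x=-2 this is -648, so x increases.
∂L/∂y = -36(y - 3)(y + 3)(y + 4); at y=0 this is 1296, so y decreases.
x converges to its nearest critical value 1 (a local min of the x-part); y converges to -3. The iterate converges to (1, -3).

(1, -3)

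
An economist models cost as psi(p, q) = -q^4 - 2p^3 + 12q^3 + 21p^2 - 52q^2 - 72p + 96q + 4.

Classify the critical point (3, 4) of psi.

saddle point

The mixed partial ∂²psi/∂p∂q is 0, so the Hessian at any point is diag(psi_pp, psi_qq) = diag(6(-2p + 7), 4(-3q^2 + 18q - 26)).
At (3, 4): H = diag(6, -8).
The eigenvalues have opposite signs, so H is indefinite: a saddle point.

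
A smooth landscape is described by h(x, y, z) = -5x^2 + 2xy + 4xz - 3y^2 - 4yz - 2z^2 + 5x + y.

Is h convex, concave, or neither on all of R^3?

concave

h is quadratic, so its Hessian is the constant matrix H = [[-10, 2, 4], [2, -6, -4], [4, -4, -4]].
Leading principal minors: -10, 56, -32.
Signs alternate −, +, − ⇒ H ≺ 0 ⇒ concave.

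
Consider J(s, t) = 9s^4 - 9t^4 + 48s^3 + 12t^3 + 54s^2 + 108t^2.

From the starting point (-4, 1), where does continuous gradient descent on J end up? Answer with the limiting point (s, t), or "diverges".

J is separable, so gradient descent decouples: s follows -∂J/∂s, t follows -∂J/∂t.
∂J/∂s = 36s(s + 1)(s + 3); at s=-4 this is -432, so s increases.
∂J/∂t = -36t(t - 3)(t + 2); at t=1 this is 216, so t decreases.
s converges to its nearest critical value -3 (a local min of the s-part); t converges to 0. The iterate converges to (-3, 0).

(-3, 0)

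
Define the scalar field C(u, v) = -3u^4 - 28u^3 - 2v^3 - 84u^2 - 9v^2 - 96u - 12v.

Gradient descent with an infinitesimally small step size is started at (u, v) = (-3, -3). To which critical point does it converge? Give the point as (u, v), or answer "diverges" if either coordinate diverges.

(-2, -2)

C is separable, so gradient descent decouples: u follows -∂C/∂u, v follows -∂C/∂v.
∂C/∂u = -12(u + 1)(u + 2)(u + 4); at u=-3 this is -24, so u increases.
∂C/∂v = -6(v + 1)(v + 2); at v=-3 this is -12, so v increases.
u converges to its nearest critical value -2 (a local min of the u-part); v converges to -2. The iterate converges to (-2, -2).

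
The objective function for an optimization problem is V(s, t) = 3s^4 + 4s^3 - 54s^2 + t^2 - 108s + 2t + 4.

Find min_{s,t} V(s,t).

V(s,t) separates as P(s) + Q(t) + 4, so its minimum is min P + min Q + 4.
P'(s) = 12(s - 3)(s + 1)(s + 3) vanishes at s ∈ {-3, -1, 3}; Q'(t) = 2(t + 1) vanishes at t ∈ {-1}.
Local minima of P (where P''>0): P(-3)=-27, P(3)=-459. Local minima of Q: Q(-1)=-1.
So the global minimum of V is P(3) + Q(-1) + 4 = -459 − 1 + 4 = -456, attained at (3, -1).

-456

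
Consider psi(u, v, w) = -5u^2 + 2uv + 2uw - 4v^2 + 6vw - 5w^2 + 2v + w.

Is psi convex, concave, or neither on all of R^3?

psi is quadratic, so its Hessian is the constant matrix H = [[-10, 2, 2], [2, -8, 6], [2, 6, -10]].
Leading principal minors: -10, 76, -320.
Signs alternate −, +, − ⇒ H ≺ 0 ⇒ concave.

concave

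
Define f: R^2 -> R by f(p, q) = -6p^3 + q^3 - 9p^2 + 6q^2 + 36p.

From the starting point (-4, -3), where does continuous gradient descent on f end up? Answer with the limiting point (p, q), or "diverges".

f is separable, so gradient descent decouples: p follows -∂f/∂p, q follows -∂f/∂q.
∂f/∂p = -18(p - 1)(p + 2); at p=-4 this is -180, so p increases.
∂f/∂q = 3q(q + 4); at q=-3 this is -9, so q increases.
p converges to its nearest critical value -2 (a local min of the p-part); q converges to 0. The iterate converges to (-2, 0).

(-2, 0)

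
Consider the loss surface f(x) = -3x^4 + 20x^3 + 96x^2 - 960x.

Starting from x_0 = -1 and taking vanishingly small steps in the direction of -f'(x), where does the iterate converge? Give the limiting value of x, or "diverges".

f'(x) = -12(x - 5)(x - 4)(x + 4), so f'(-1) = -1080.
Gradient descent moves in the -f' direction, i.e. x is increasing.
The nearest critical point in that direction is x = 4, where f'' = 96 > 0 (a local minimum). The iterate converges there.

4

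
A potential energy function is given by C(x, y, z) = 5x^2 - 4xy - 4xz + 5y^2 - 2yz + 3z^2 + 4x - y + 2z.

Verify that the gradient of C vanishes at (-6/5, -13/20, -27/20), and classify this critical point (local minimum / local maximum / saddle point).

∇C = (10x - 4y - 4z + 4, -4x + 10y - 2z - 1, -4x - 2y + 6z + 2); substituting (-6/5, -13/20, -27/20) gives ∇C = (0, 0, 0), so (-6/5, -13/20, -27/20) is indeed a critical point.
The Hessian is constant: H = [[10, -4, -4], [-4, 10, -2], [-4, -2, 6]].
Leading principal minors: Δ₁ = 10, Δ₂ = 84, Δ₃ = 240.
All leading minors are positive, so H is positive definite: a local minimum.

local minimum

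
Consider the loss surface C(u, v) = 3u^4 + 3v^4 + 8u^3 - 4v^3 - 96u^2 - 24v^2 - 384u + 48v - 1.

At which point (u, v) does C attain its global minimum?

(4, -2)

C(u,v) separates as P(u) + Q(v) − 1, so its minimum is min P + min Q − 1.
P'(u) = 12(u - 4)(u + 2)(u + 4) vanishes at u ∈ {-4, -2, 4}; Q'(v) = 12(v - 2)(v - 1)(v + 2) vanishes at v ∈ {-2, 1, 2}.
Local minima of P (where P''>0): P(-4)=256, P(4)=-1792. Local minima of Q: Q(-2)=-112, Q(2)=16.
So the global minimum of C is P(4) + Q(-2) − 1 = -1792 − 112 − 1 = -1905, attained at (4, -2).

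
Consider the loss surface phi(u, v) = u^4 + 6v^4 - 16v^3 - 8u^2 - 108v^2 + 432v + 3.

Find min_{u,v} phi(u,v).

phi(u,v) separates as P(u) + Q(v) + 3, so its minimum is min P + min Q + 3.
P'(u) = 4u(u - 2)(u + 2) vanishes at u ∈ {-2, 0, 2}; Q'(v) = 24(v - 3)(v - 2)(v + 3) vanishes at v ∈ {-3, 2, 3}.
Local minima of P (where P''>0): P(-2)=-16, P(2)=-16. Local minima of Q: Q(-3)=-1350, Q(3)=378.
So the global minimum of phi is P(-2) + Q(-3) + 3 = -16 − 1350 + 3 = -1363, attained at (-2, -3).

-1363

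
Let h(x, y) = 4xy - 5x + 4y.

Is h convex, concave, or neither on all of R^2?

neither

h is quadratic, so its Hessian is the constant matrix H = [[0, 4], [4, 0]].
det(H) = -16, tr(H) = 0.
det(H) < 0, so H is indefinite: neither convex nor concave.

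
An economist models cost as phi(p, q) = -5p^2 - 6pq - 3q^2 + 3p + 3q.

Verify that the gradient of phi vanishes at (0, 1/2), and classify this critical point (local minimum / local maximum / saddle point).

∇phi = (-10p - 6q + 3, -6p - 6q + 3); substituting (0, 1/2) gives ∇phi = (0, 0), so (0, 1/2) is indeed a critical point.
The Hessian of phi is constant: H = [[-10, -6], [-6, -6]].
det(H) = (-10)·(-6) − (-6)² = 24.
det(H) > 0 and tr(H) = -16 < 0, so H is negative definite and the point is a local maximum.

local maximum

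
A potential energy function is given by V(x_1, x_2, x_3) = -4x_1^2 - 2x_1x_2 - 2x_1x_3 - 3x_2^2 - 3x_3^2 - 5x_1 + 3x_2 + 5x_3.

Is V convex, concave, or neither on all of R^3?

concave

V is quadratic, so its Hessian is the constant matrix H = [[-8, -2, -2], [-2, -6, 0], [-2, 0, -6]].
Leading principal minors: -8, 44, -240.
Signs alternate −, +, − ⇒ H ≺ 0 ⇒ concave.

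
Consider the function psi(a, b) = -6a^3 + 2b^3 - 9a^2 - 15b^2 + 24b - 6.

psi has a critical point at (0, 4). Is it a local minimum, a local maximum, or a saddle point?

The mixed partial ∂²psi/∂a∂b is 0, so the Hessian at any point is diag(psi_aa, psi_bb) = diag(-18(2a + 1), 6(2b - 5)).
At (0, 4): H = diag(-18, 18).
The eigenvalues have opposite signs, so H is indefinite: a saddle point.

saddle point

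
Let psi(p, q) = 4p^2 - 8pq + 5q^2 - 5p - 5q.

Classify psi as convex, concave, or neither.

convex

psi is quadratic, so its Hessian is the constant matrix H = [[8, -8], [-8, 10]].
det(H) = 16, tr(H) = 18.
det(H) > 0 and tr(H) > 0, so H is positive definite everywhere: convex.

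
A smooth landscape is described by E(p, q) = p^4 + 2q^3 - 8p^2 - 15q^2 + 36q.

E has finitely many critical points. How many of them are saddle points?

E separates as a function of p plus a function of q, so ∇E=0 decouples.
∂E/∂p = 4p(p - 2)(p + 2) = 0 at p ∈ {-2, 0, 2}; ∂E/∂q = 6(q - 3)(q - 2) = 0 at q ∈ {2, 3}.
The Hessian is diagonal: diag(E_pp, E_qq). Second derivatives: E_pp(-2)=32, E_pp(0)=-16, E_pp(2)=32; E_qq(2)=-6, E_qq(3)=6.
Saddle points occur where the two diagonal entries have opposite signs: (-2, 2), (0, 3), (2, 2). Count: 3.

3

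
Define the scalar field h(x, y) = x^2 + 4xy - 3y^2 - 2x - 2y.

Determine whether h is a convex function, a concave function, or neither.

neither

h is quadratic, so its Hessian is the constant matrix H = [[2, 4], [4, -6]].
det(H) = -28, tr(H) = -4.
det(H) < 0, so H is indefinite: neither convex nor concave.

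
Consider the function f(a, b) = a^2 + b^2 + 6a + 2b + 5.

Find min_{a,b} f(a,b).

-5

f(a,b) separates as P(a) + Q(b) + 5, so its minimum is min P + min Q + 5.
P'(a) = 2a + 6 vanishes at a ∈ {-3}; Q'(b) = 2b + 2 vanishes at b ∈ {-1}.
Local minima of P (where P''>0): P(-3)=-9. Local minima of Q: Q(-1)=-1.
So the global minimum of f is P(-3) + Q(-1) + 5 = -9 − 1 + 5 = -5, attained at (-3, -1).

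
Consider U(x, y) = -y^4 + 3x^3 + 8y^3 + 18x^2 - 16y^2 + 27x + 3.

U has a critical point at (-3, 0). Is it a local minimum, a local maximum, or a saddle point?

local maximum

The mixed partial ∂²U/∂x∂y is 0, so the Hessian at any point is diag(U_xx, U_yy) = diag(18(x + 2), 4(-3y^2 + 12y - 8)).
At (-3, 0): H = diag(-18, -32).
Both eigenvalues are negative, so H is negative definite: a local maximum.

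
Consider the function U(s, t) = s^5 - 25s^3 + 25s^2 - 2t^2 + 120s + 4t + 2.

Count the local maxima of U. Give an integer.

U separates as a function of s plus a function of t, so ∇U=0 decouples.
∂U/∂s = 5(s - 3)(s - 2)(s + 1)(s + 4) = 0 at s ∈ {-4, -1, 2, 3}; ∂U/∂t = -4(t - 1) = 0 at t ∈ {1}.
The Hessian is diagonal: diag(U_ss, U_tt). Second derivatives: U_ss(-4)=-630, U_ss(-1)=180, U_ss(2)=-90, U_ss(3)=140; U_tt(1)=-4.
Local maxima occur where both diagonal entries negative: (-4, 1), (2, 1). Count: 2.

2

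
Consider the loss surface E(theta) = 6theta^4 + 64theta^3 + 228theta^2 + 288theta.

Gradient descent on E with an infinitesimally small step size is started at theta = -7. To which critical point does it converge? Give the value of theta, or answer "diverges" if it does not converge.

E'(theta) = 24(theta + 1)(theta + 3)(theta + 4), so E'(-7) = -1728.
Gradient descent moves in the -E' direction, i.e. theta is increasing.
The nearest critical point in that direction is theta = -4, where E'' = 72 > 0 (a local minimum). The iterate converges there.

-4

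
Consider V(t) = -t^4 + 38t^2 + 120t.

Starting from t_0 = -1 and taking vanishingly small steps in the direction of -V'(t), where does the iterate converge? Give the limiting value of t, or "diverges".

V'(t) = -4(t - 5)(t + 2)(t + 3), so V'(-1) = 48.
Gradient descent moves in the -V' direction, i.e. t is decreasing.
The nearest critical point in that direction is t = -2, where V'' = 28 > 0 (a local minimum). The iterate converges there.

-2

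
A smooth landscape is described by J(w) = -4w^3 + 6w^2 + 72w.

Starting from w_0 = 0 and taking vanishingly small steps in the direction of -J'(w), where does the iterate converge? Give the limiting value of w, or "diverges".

-2

J'(w) = -12(w - 3)(w + 2), so J'(0) = 72.
Gradient descent moves in the -J' direction, i.e. w is decreasing.
The nearest critical point in that direction is w = -2, where J'' = 60 > 0 (a local minimum). The iterate converges there.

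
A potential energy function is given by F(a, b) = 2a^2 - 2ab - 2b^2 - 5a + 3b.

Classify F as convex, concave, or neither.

neither

F is quadratic, so its Hessian is the constant matrix H = [[4, -2], [-2, -4]].
det(H) = -20, tr(H) = 0.
det(H) < 0, so H is indefinite: neither convex nor concave.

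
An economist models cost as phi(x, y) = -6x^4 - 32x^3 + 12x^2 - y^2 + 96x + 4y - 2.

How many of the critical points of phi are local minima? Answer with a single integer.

phi separates as a function of x plus a function of y, so ∇phi=0 decouples.
∂phi/∂x = -24(x - 1)(x + 1)(x + 4) = 0 at x ∈ {-4, -1, 1}; ∂phi/∂y = -2(y - 2) = 0 at y ∈ {2}.
The Hessian is diagonal: diag(phi_xx, phi_yy). Second derivatives: phi_xx(-4)=-360, phi_xx(-1)=144, phi_xx(1)=-240; phi_yy(2)=-2.
Local minima occur where both diagonal entries positive: none. Count: 0.

0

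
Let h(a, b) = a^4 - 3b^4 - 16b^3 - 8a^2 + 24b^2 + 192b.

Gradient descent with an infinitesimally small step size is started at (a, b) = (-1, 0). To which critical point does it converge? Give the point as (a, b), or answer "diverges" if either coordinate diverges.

h is separable, so gradient descent decouples: a follows -∂h/∂a, b follows -∂h/∂b.
∂h/∂a = 4a(a - 2)(a + 2); at a=-1 this is 12, so a decreases.
∂h/∂b = -12(b - 2)(b + 2)(b + 4); at b=0 this is 192, so b decreases.
a converges to its nearest critical value -2 (a local min of the a-part); b converges to -2. The iterate converges to (-2, -2).

(-2, -2)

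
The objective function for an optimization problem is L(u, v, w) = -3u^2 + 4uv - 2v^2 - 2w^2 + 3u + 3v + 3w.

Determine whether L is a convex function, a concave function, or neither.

concave

L is quadratic, so its Hessian is the constant matrix H = [[-6, 4, 0], [4, -4, 0], [0, 0, -4]].
Leading principal minors: -6, 8, -32.
Signs alternate −, +, − ⇒ H ≺ 0 ⇒ concave.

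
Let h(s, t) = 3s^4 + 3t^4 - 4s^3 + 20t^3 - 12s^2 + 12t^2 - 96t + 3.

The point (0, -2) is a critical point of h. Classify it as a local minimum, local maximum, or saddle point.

The mixed partial ∂²h/∂s∂t is 0, so the Hessian at any point is diag(h_ss, h_tt) = diag(12(3s^2 - 2s - 2), 12(3t^2 + 10t + 2)).
At (0, -2): H = diag(-24, -72).
Both eigenvalues are negative, so H is negative definite: a local maximum.

local maximum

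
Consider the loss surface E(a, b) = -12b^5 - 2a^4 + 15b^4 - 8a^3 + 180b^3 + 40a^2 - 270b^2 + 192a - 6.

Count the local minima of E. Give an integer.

E separates as a function of a plus a function of b, so ∇E=0 decouples.
∂E/∂a = -8(a - 3)(a + 2)(a + 4) = 0 at a ∈ {-4, -2, 3}; ∂E/∂b = -60b(b - 3)(b - 1)(b + 3) = 0 at b ∈ {-3, 0, 1, 3}.
The Hessian is diagonal: diag(E_aa, E_bb). Second derivatives: E_aa(-4)=-112, E_aa(-2)=80, E_aa(3)=-280; E_bb(-3)=4320, E_bb(0)=-540, E_bb(1)=480, E_bb(3)=-2160.
Local minima occur where both diagonal entries positive: (-2, -3), (-2, 1). Count: 2.

2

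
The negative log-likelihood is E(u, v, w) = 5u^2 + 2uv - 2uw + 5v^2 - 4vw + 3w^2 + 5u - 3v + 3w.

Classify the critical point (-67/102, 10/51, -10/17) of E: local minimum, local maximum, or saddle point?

The Hessian is constant: H = [[10, 2, -2], [2, 10, -4], [-2, -4, 6]].
Leading principal minors: Δ₁ = 10, Δ₂ = 96, Δ₃ = 408.
All leading minors are positive, so H is positive definite: a local minimum.

local minimum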